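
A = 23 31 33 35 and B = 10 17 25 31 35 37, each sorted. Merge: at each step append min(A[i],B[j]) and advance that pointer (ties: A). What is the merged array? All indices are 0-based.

[i=0,j=0] A[i]=23>B[j]=10 take 10 → j++
[i=0,j=1] A[i]=23>B[j]=17 take 17 → j++
[i=0,j=2] A[i]=23<=B[j]=25 take 23 → i++
[i=1,j=2] A[i]=31>B[j]=25 take 25 → j++
[i=1,j=3] A[i]=31<=B[j]=31 take 31 → i++
[i=2,j=3] A[i]=33>B[j]=31 take 31 → j++
[i=2,j=4] A[i]=33<=B[j]=35 take 33 → i++
[i=3,j=4] A[i]=35<=B[j]=35 take 35 → i++
[i=4,j=4] A done, take B[j]=35 → j++
[i=4,j=5] A done, take B[j]=37 → j++

[10, 17, 23, 25, 31, 31, 33, 35, 35, 37]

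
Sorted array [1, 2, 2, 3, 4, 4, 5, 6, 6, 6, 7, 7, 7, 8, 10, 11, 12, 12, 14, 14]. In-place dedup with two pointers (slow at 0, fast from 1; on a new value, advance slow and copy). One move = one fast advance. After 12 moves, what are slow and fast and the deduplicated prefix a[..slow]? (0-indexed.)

slow=6, fast=13, prefix=[1, 2, 3, 4, 5, 6, 7]

slow=0 fast=1: a[fast]=2≠a[slow]=1 write a[1]=2, slow++,fast++
slow=1 fast=2: a[fast]=2=a[slow] dup, fast++
slow=1 fast=3: a[fast]=3≠a[slow]=2 write a[2]=3, slow++,fast++
slow=2 fast=4: a[fast]=4≠a[slow]=3 write a[3]=4, slow++,fast++
slow=3 fast=5: a[fast]=4=a[slow] dup, fast++
slow=3 fast=6: a[fast]=5≠a[slow]=4 write a[4]=5, slow++,fast++
slow=4 fast=7: a[fast]=6≠a[slow]=5 write a[5]=6, slow++,fast++
slow=5 fast=8: a[fast]=6=a[slow] dup, fast++
slow=5 fast=9: a[fast]=6=a[slow] dup, fast++
slow=5 fast=10: a[fast]=7≠a[slow]=6 write a[6]=7, slow++,fast++
slow=6 fast=11: a[fast]=7=a[slow] dup, fast++
slow=6 fast=12: a[fast]=7=a[slow] dup, fast++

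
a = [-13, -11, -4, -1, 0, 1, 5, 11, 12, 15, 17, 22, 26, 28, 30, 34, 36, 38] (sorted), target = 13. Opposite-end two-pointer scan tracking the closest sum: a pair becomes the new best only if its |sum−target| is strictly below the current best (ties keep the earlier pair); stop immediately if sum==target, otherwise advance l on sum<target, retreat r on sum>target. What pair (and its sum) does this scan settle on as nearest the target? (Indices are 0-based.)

[0,17] -13+38=25 d=12 * → r--
[0,16] -13+36=23 d=10 * → r--
[0,15] -13+34=21 d=8 * → r--
[0,14] -13+30=17 d=4 * → r--
[0,13] -13+28=15 d=2 * → r--
[0,12] -13+26=13 d=0 * → stop

pair (-13, 26) with sum 13 (|Δ|=0)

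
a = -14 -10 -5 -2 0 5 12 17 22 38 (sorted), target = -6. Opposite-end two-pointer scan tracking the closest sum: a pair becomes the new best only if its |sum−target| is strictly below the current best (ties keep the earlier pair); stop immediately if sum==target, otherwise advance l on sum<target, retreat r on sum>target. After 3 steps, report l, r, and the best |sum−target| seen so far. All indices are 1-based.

[1,10] -14+38=24 d=30 * → r--
[1,9] -14+22=8 d=14 * → r--
[1,8] -14+17=3 d=9 * → r--

l=1, r=7, best |Δ|=9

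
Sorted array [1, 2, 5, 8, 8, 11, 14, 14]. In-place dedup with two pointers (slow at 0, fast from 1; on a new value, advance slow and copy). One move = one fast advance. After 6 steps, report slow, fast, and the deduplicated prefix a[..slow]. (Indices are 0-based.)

slow=0 fast=1: a[fast]=2≠a[slow]=1 write a[1]=2, slow++,fast++
slow=1 fast=2: a[fast]=5≠a[slow]=2 write a[2]=5, slow++,fast++
slow=2 fast=3: a[fast]=8≠a[slow]=5 write a[3]=8, slow++,fast++
slow=3 fast=4: a[fast]=8=a[slow] dup, fast++
slow=3 fast=5: a[fast]=11≠a[slow]=8 write a[4]=11, slow++,fast++
slow=4 fast=6: a[fast]=14≠a[slow]=11 write a[5]=14, slow++,fast++

slow=5, fast=7, prefix=[1, 2, 5, 8, 11, 14]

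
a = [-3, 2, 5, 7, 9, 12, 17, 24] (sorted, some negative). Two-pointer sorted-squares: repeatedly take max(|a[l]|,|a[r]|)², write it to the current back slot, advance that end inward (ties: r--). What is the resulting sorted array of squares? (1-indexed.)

[1,8] |-3|<=|24| out[8]=576 → r--
[1,7] |-3|<=|17| out[7]=289 → r--
[1,6] |-3|<=|12| out[6]=144 → r--
[1,5] |-3|<=|9| out[5]=81 → r--
[1,4] |-3|<=|7| out[4]=49 → r--
[1,3] |-3|<=|5| out[3]=25 → r--
[1,2] |-3|>|2| out[2]=9 → l++
[2,2] |2|<=|2| out[1]=4 → r--

[4, 9, 25, 49, 81, 144, 289, 576]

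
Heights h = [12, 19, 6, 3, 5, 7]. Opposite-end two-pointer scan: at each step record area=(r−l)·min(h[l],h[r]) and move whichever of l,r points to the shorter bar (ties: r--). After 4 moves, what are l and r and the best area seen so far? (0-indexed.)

[0,5] min(12,7)*5=35 best=35 * → r--
[0,4] min(12,5)*4=20 best=35 → r--
[0,3] min(12,3)*3=9 best=35 → r--
[0,2] min(12,6)*2=12 best=35 → r--

l=0, r=1, best area=35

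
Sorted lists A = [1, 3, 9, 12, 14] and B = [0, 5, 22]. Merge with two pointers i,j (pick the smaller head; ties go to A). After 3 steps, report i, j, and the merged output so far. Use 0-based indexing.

[i=0,j=0] A[i]=1>B[j]=0 take 0 → j++
[i=0,j=1] A[i]=1<=B[j]=5 take 1 → i++
[i=1,j=1] A[i]=3<=B[j]=5 take 3 → i++

i=2, j=1, merged so far=[0, 1, 3]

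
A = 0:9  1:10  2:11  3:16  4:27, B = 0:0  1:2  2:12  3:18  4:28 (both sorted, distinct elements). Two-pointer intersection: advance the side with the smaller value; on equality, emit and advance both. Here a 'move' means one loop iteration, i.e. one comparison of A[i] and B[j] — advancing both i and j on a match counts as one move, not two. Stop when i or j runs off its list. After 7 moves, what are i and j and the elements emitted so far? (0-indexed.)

i=4, j=3, emitted=[]

i=0 j=0: 9>0, j++
i=0 j=1: 9>2, j++
i=0 j=2: 9<12, i++
i=1 j=2: 10<12, i++
i=2 j=2: 11<12, i++
i=3 j=2: 16>12, j++
i=3 j=3: 16<18, i++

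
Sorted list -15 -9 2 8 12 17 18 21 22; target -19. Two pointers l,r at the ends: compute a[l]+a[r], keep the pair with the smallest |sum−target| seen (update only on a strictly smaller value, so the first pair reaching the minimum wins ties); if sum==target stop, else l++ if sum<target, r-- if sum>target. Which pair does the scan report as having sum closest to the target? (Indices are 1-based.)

[1,9] -15+22=7 d=26 * → r--
[1,8] -15+21=6 d=25 * → r--
[1,7] -15+18=3 d=22 * → r--
[1,6] -15+17=2 d=21 * → r--
[1,5] -15+12=-3 d=16 * → r--
[1,4] -15+8=-7 d=12 * → r--
[1,3] -15+2=-13 d=6 * → r--
[1,2] -15+-9=-24 d=5 * → l++

pair (-15, -9) with sum -24 (|Δ|=5)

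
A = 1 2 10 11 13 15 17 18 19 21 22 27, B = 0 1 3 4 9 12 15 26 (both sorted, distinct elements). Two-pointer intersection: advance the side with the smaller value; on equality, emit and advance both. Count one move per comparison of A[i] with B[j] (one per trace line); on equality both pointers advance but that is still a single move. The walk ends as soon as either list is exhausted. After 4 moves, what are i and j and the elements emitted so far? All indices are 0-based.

i=0 j=0: 1>0, j++
i=0 j=1: 1==1 emit, i++,j++
i=1 j=2: 2<3, i++
i=2 j=2: 10>3, j++

i=2, j=3, emitted=[1]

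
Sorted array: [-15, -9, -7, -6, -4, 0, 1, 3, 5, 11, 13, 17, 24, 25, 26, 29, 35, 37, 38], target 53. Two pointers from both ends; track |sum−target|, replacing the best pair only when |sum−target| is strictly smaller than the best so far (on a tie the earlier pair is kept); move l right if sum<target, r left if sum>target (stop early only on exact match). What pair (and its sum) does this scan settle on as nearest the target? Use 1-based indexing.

[1,19] -15+38=23 d=30 * → l++
[2,19] -9+38=29 d=24 * → l++
[3,19] -7+38=31 d=22 * → l++
[4,19] -6+38=32 d=21 * → l++
[5,19] -4+38=34 d=19 * → l++
[6,19] 0+38=38 d=15 * → l++
[7,19] 1+38=39 d=14 * → l++
[8,19] 3+38=41 d=12 * → l++
[9,19] 5+38=43 d=10 * → l++
[10,19] 11+38=49 d=4 * → l++
[11,19] 13+38=51 d=2 * → l++
[12,19] 17+38=55 d=2 → r--
[12,18] 17+37=54 d=1 * → r--
[12,17] 17+35=52 d=1 → l++
[13,17] 24+35=59 d=6 → r--
[13,16] 24+29=53 d=0 * → stop

pair (24, 29) with sum 53 (|Δ|=0)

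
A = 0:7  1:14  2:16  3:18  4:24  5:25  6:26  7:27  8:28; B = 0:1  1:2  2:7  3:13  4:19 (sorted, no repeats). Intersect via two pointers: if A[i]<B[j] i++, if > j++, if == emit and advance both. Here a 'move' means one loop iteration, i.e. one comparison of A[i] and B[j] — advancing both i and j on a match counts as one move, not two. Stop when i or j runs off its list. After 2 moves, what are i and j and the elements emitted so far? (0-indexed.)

i=0, j=2, emitted=[]

[i=0,j=0] 7>1 → j++
[i=0,j=1] 7>2 → j++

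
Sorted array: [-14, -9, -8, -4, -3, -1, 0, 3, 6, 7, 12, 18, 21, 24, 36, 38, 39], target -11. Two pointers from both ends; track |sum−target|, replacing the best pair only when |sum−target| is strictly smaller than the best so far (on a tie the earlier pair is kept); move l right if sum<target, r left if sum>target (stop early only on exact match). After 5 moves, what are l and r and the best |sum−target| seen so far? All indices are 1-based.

l=1, r=12, best |Δ|=18

[1,17] -14+39=25 d=36 * → r--
[1,16] -14+38=24 d=35 * → r--
[1,15] -14+36=22 d=33 * → r--
[1,14] -14+24=10 d=21 * → r--
[1,13] -14+21=7 d=18 * → r--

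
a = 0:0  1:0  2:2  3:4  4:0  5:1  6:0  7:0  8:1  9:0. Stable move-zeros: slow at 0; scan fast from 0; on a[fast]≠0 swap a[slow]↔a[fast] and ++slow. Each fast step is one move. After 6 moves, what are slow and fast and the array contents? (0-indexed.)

slow=3, fast=6, a=[2, 4, 1, 0, 0, 0, 0, 0, 1, 0]

slow=0 fast=0: a[fast]=0, fast++
slow=0 fast=1: a[fast]=0, fast++
slow=0 fast=2: a[fast]=2≠0 swap→a[0]=2, slow++,fast++
slow=1 fast=3: a[fast]=4≠0 swap→a[1]=4, slow++,fast++
slow=2 fast=4: a[fast]=0, fast++
slow=2 fast=5: a[fast]=1≠0 swap→a[2]=1, slow++,fast++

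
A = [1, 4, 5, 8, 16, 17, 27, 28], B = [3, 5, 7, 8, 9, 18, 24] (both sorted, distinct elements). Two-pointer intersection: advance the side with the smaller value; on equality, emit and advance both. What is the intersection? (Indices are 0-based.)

intersection = [5, 8]

i=0 j=0: 1<3, i++
i=1 j=0: 4>3, j++
i=1 j=1: 4<5, i++
i=2 j=1: 5==5 emit, i++,j++
i=3 j=2: 8>7, j++
i=3 j=3: 8==8 emit, i++,j++
i=4 j=4: 16>9, j++
i=4 j=5: 16<18, i++
i=5 j=5: 17<18, i++
i=6 j=5: 27>18, j++
i=6 j=6: 27>24, j++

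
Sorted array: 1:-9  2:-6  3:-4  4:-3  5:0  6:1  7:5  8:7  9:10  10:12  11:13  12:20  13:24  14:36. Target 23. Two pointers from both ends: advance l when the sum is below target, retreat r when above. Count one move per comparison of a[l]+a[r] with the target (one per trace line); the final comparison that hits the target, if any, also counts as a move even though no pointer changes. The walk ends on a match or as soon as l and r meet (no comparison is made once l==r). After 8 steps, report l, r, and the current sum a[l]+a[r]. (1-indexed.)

l=7, r=12, sum=25

[1,14] -9+36=27 >23 → r--
[1,13] -9+24=15 <23 → l++
[2,13] -6+24=18 <23 → l++
[3,13] -4+24=20 <23 → l++
[4,13] -3+24=21 <23 → l++
[5,13] 0+24=24 >23 → r--
[5,12] 0+20=20 <23 → l++
[6,12] 1+20=21 <23 → l++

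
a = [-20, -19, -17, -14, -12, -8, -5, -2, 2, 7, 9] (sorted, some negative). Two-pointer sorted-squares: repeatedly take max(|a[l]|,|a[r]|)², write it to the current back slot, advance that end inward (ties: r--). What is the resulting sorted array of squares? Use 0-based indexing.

[4, 4, 25, 49, 64, 81, 144, 196, 289, 361, 400]

[0,10] |-20|>|9| out[10]=400 → l++
[1,10] |-19|>|9| out[9]=361 → l++
[2,10] |-17|>|9| out[8]=289 → l++
[3,10] |-14|>|9| out[7]=196 → l++
[4,10] |-12|>|9| out[6]=144 → l++
[5,10] |-8|<=|9| out[5]=81 → r--
[5,9] |-8|>|7| out[4]=64 → l++
[6,9] |-5|<=|7| out[3]=49 → r--
[6,8] |-5|>|2| out[2]=25 → l++
[7,8] |-2|<=|2| out[1]=4 → r--
[7,7] |-2|<=|-2| out[0]=4 → r--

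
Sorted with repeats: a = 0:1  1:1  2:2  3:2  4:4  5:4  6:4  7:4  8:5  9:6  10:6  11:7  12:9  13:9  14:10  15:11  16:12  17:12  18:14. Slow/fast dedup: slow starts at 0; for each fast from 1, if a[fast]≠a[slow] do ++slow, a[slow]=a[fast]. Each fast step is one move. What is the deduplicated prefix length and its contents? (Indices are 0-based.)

length 11; prefix = [1, 2, 4, 5, 6, 7, 9, 10, 11, 12, 14]

slow=0 fast=1: a[fast]=1=a[slow] dup, fast++
slow=0 fast=2: a[fast]=2≠a[slow]=1 write a[1]=2, slow++,fast++
slow=1 fast=3: a[fast]=2=a[slow] dup, fast++
slow=1 fast=4: a[fast]=4≠a[slow]=2 write a[2]=4, slow++,fast++
slow=2 fast=5: a[fast]=4=a[slow] dup, fast++
slow=2 fast=6: a[fast]=4=a[slow] dup, fast++
slow=2 fast=7: a[fast]=4=a[slow] dup, fast++
slow=2 fast=8: a[fast]=5≠a[slow]=4 write a[3]=5, slow++,fast++
slow=3 fast=9: a[fast]=6≠a[slow]=5 write a[4]=6, slow++,fast++
slow=4 fast=10: a[fast]=6=a[slow] dup, fast++
slow=4 fast=11: a[fast]=7≠a[slow]=6 write a[5]=7, slow++,fast++
slow=5 fast=12: a[fast]=9≠a[slow]=7 write a[6]=9, slow++,fast++
slow=6 fast=13: a[fast]=9=a[slow] dup, fast++
slow=6 fast=14: a[fast]=10≠a[slow]=9 write a[7]=10, slow++,fast++
slow=7 fast=15: a[fast]=11≠a[slow]=10 write a[8]=11, slow++,fast++
slow=8 fast=16: a[fast]=12≠a[slow]=11 write a[9]=12, slow++,fast++
slow=9 fast=17: a[fast]=12=a[slow] dup, fast++
slow=9 fast=18: a[fast]=14≠a[slow]=12 write a[10]=14, slow++,fast++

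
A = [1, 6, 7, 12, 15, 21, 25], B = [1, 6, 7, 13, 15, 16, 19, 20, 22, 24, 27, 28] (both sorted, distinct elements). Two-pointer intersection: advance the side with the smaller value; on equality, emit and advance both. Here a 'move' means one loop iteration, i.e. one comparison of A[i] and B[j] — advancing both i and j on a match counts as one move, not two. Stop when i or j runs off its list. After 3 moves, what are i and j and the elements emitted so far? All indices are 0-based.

i=0 j=0: 1==1 emit, i++,j++
i=1 j=1: 6==6 emit, i++,j++
i=2 j=2: 7==7 emit, i++,j++

i=3, j=3, emitted=[1, 6, 7]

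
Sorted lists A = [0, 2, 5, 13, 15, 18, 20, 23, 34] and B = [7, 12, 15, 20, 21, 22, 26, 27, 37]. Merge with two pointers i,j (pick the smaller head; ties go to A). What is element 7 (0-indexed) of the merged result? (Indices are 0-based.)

i=0 j=0: A[i]=0<=B[j]=7 take 0, i++
i=1 j=0: A[i]=2<=B[j]=7 take 2, i++
i=2 j=0: A[i]=5<=B[j]=7 take 5, i++
i=3 j=0: A[i]=13>B[j]=7 take 7, j++
i=3 j=1: A[i]=13>B[j]=12 take 12, j++
i=3 j=2: A[i]=13<=B[j]=15 take 13, i++
i=4 j=2: A[i]=15<=B[j]=15 take 15, i++
i=5 j=2: A[i]=18>B[j]=15 take 15, j++
i=5 j=3: A[i]=18<=B[j]=20 take 18, i++
i=6 j=3: A[i]=20<=B[j]=20 take 20, i++
i=7 j=3: A[i]=23>B[j]=20 take 20, j++
i=7 j=4: A[i]=23>B[j]=21 take 21, j++
i=7 j=5: A[i]=23>B[j]=22 take 22, j++
i=7 j=6: A[i]=23<=B[j]=26 take 23, i++
i=8 j=6: A[i]=34>B[j]=26 take 26, j++
i=8 j=7: A[i]=34>B[j]=27 take 27, j++
i=8 j=8: A[i]=34<=B[j]=37 take 34, i++
i=9 j=8: A done, take B[j]=37, j++

merged[7] = 15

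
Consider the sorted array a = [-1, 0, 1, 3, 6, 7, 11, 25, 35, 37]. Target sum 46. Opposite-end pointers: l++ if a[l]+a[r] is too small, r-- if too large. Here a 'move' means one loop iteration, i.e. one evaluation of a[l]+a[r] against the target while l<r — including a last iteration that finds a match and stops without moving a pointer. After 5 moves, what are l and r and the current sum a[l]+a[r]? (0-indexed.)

[0,9] -1+37=36 <46 → l++
[1,9] 0+37=37 <46 → l++
[2,9] 1+37=38 <46 → l++
[3,9] 3+37=40 <46 → l++
[4,9] 6+37=43 <46 → l++

l=5, r=9, sum=44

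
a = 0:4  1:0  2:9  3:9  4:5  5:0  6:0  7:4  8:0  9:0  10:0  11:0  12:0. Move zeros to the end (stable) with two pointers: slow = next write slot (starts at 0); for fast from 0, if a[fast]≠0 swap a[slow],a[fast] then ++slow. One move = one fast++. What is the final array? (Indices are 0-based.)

slow=0 fast=0: a[fast]=4≠0 swap→a[0]=4, slow++,fast++
slow=1 fast=1: a[fast]=0, fast++
slow=1 fast=2: a[fast]=9≠0 swap→a[1]=9, slow++,fast++
slow=2 fast=3: a[fast]=9≠0 swap→a[2]=9, slow++,fast++
slow=3 fast=4: a[fast]=5≠0 swap→a[3]=5, slow++,fast++
slow=4 fast=5: a[fast]=0, fast++
slow=4 fast=6: a[fast]=0, fast++
slow=4 fast=7: a[fast]=4≠0 swap→a[4]=4, slow++,fast++
slow=5 fast=8: a[fast]=0, fast++
slow=5 fast=9: a[fast]=0, fast++
slow=5 fast=10: a[fast]=0, fast++
slow=5 fast=11: a[fast]=0, fast++
slow=5 fast=12: a[fast]=0, fast++

[4, 9, 9, 5, 4, 0, 0, 0, 0, 0, 0, 0, 0]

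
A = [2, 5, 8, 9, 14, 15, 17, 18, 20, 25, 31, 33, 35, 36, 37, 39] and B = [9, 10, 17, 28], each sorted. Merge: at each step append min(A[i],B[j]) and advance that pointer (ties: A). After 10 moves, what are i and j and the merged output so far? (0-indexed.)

i=7, j=3, merged so far=[2, 5, 8, 9, 9, 10, 14, 15, 17, 17]

i=0 j=0: A[i]=2<=B[j]=9 take 2, i++
i=1 j=0: A[i]=5<=B[j]=9 take 5, i++
i=2 j=0: A[i]=8<=B[j]=9 take 8, i++
i=3 j=0: A[i]=9<=B[j]=9 take 9, i++
i=4 j=0: A[i]=14>B[j]=9 take 9, j++
i=4 j=1: A[i]=14>B[j]=10 take 10, j++
i=4 j=2: A[i]=14<=B[j]=17 take 14, i++
i=5 j=2: A[i]=15<=B[j]=17 take 15, i++
i=6 j=2: A[i]=17<=B[j]=17 take 17, i++
i=7 j=2: A[i]=18>B[j]=17 take 17, j++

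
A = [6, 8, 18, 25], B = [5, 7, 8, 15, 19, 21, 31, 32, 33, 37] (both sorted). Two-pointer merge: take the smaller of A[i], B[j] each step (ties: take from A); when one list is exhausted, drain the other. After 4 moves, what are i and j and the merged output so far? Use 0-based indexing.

[i=0,j=0] A[i]=6>B[j]=5 take 5 → j++
[i=0,j=1] A[i]=6<=B[j]=7 take 6 → i++
[i=1,j=1] A[i]=8>B[j]=7 take 7 → j++
[i=1,j=2] A[i]=8<=B[j]=8 take 8 → i++

i=2, j=2, merged so far=[5, 6, 7, 8]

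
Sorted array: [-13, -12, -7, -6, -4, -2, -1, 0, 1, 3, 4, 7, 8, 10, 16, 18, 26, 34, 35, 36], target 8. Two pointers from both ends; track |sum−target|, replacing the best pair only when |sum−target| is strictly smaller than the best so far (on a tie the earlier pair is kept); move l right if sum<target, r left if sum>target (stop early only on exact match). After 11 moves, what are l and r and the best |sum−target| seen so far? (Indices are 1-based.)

l=1 r=20: -13+36=23 d=15 *, r--
l=1 r=19: -13+35=22 d=14 *, r--
l=1 r=18: -13+34=21 d=13 *, r--
l=1 r=17: -13+26=13 d=5 *, r--
l=1 r=16: -13+18=5 d=3 *, l++
l=2 r=16: -12+18=6 d=2 *, l++
l=3 r=16: -7+18=11 d=3, r--
l=3 r=15: -7+16=9 d=1 *, r--
l=3 r=14: -7+10=3 d=5, l++
l=4 r=14: -6+10=4 d=4, l++
l=5 r=14: -4+10=6 d=2, l++

l=6, r=14, best |Δ|=1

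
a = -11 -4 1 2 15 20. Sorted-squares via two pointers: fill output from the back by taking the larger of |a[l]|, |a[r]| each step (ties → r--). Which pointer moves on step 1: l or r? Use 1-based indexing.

r

l=1 r=6: |-11|<=|20| out[6]=400, r--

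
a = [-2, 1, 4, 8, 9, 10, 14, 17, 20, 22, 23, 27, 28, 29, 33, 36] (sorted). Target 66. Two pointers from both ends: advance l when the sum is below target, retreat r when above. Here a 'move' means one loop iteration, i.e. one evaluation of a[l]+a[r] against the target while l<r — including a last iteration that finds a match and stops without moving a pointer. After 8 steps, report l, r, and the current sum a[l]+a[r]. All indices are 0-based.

l=8, r=15, sum=56

[0,15] -2+36=34 <66 → l++
[1,15] 1+36=37 <66 → l++
[2,15] 4+36=40 <66 → l++
[3,15] 8+36=44 <66 → l++
[4,15] 9+36=45 <66 → l++
[5,15] 10+36=46 <66 → l++
[6,15] 14+36=50 <66 → l++
[7,15] 17+36=53 <66 → l++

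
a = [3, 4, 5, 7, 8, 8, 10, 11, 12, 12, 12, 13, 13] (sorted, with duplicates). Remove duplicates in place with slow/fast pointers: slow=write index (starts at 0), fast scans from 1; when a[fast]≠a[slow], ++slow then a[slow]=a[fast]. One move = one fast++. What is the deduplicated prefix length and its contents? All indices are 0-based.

length 9; prefix = [3, 4, 5, 7, 8, 10, 11, 12, 13]

(s=0,f=1) a[fast]=4≠a[slow]=3 write a[1]=4 → slow++,fast++
(s=1,f=2) a[fast]=5≠a[slow]=4 write a[2]=5 → slow++,fast++
(s=2,f=3) a[fast]=7≠a[slow]=5 write a[3]=7 → slow++,fast++
(s=3,f=4) a[fast]=8≠a[slow]=7 write a[4]=8 → slow++,fast++
(s=4,f=5) a[fast]=8=a[slow] dup → fast++
(s=4,f=6) a[fast]=10≠a[slow]=8 write a[5]=10 → slow++,fast++
(s=5,f=7) a[fast]=11≠a[slow]=10 write a[6]=11 → slow++,fast++
(s=6,f=8) a[fast]=12≠a[slow]=11 write a[7]=12 → slow++,fast++
(s=7,f=9) a[fast]=12=a[slow] dup → fast++
(s=7,f=10) a[fast]=12=a[slow] dup → fast++
(s=7,f=11) a[fast]=13≠a[slow]=12 write a[8]=13 → slow++,fast++
(s=8,f=12) a[fast]=13=a[slow] dup → fast++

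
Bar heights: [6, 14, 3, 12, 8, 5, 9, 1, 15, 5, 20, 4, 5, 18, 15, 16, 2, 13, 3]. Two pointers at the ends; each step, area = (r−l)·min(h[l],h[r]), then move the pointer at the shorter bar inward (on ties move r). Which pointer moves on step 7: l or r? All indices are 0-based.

l

l=0 r=18: min(6,3)*18=54 best=54 *, r--
l=0 r=17: min(6,13)*17=102 best=102 *, l++
l=1 r=17: min(14,13)*16=208 best=208 *, r--
l=1 r=16: min(14,2)*15=30 best=208, r--
l=1 r=15: min(14,16)*14=196 best=208, l++
l=2 r=15: min(3,16)*13=39 best=208, l++
l=3 r=15: min(12,16)*12=144 best=208, l++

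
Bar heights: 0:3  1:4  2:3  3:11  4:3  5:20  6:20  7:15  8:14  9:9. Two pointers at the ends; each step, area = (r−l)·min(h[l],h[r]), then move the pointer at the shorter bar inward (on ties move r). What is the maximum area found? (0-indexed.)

[0,9] min(3,9)*9=27 best=27 * → l++
[1,9] min(4,9)*8=32 best=32 * → l++
[2,9] min(3,9)*7=21 best=32 → l++
[3,9] min(11,9)*6=54 best=54 * → r--
[3,8] min(11,14)*5=55 best=55 * → l++
[4,8] min(3,14)*4=12 best=55 → l++
[5,8] min(20,14)*3=42 best=55 → r--
[5,7] min(20,15)*2=30 best=55 → r--
[5,6] min(20,20)*1=20 best=55 → r--

max area = 55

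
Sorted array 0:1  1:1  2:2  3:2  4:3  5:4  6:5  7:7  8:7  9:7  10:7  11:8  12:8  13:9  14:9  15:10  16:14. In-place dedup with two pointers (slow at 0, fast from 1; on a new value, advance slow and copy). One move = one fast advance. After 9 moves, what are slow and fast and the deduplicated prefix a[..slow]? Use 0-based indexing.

slow=5, fast=10, prefix=[1, 2, 3, 4, 5, 7]

slow=0 fast=1: a[fast]=1=a[slow] dup, fast++
slow=0 fast=2: a[fast]=2≠a[slow]=1 write a[1]=2, slow++,fast++
slow=1 fast=3: a[fast]=2=a[slow] dup, fast++
slow=1 fast=4: a[fast]=3≠a[slow]=2 write a[2]=3, slow++,fast++
slow=2 fast=5: a[fast]=4≠a[slow]=3 write a[3]=4, slow++,fast++
slow=3 fast=6: a[fast]=5≠a[slow]=4 write a[4]=5, slow++,fast++
slow=4 fast=7: a[fast]=7≠a[slow]=5 write a[5]=7, slow++,fast++
slow=5 fast=8: a[fast]=7=a[slow] dup, fast++
slow=5 fast=9: a[fast]=7=a[slow] dup, fast++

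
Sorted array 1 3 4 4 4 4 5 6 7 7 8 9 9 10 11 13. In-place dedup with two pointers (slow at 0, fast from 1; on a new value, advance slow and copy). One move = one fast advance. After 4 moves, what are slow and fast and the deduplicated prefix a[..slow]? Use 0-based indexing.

(s=0,f=1) a[fast]=3≠a[slow]=1 write a[1]=3 → slow++,fast++
(s=1,f=2) a[fast]=4≠a[slow]=3 write a[2]=4 → slow++,fast++
(s=2,f=3) a[fast]=4=a[slow] dup → fast++
(s=2,f=4) a[fast]=4=a[slow] dup → fast++

slow=2, fast=5, prefix=[1, 3, 4]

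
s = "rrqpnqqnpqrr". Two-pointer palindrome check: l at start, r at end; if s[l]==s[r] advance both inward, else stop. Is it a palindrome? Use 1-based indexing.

[1,12] 'r'=='r' → l++,r--
[2,11] 'r'=='r' → l++,r--
[3,10] 'q'=='q' → l++,r--
[4,9] 'p'=='p' → l++,r--
[5,8] 'n'=='n' → l++,r--
[6,7] 'q'=='q' → l++,r--

palindrome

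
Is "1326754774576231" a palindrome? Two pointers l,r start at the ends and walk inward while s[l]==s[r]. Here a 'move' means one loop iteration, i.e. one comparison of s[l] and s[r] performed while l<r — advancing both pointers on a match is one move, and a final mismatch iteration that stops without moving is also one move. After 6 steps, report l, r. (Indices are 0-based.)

l=6, r=9

l=0 r=15: '1'=='1', l++,r--
l=1 r=14: '3'=='3', l++,r--
l=2 r=13: '2'=='2', l++,r--
l=3 r=12: '6'=='6', l++,r--
l=4 r=11: '7'=='7', l++,r--
l=5 r=10: '5'=='5', l++,r--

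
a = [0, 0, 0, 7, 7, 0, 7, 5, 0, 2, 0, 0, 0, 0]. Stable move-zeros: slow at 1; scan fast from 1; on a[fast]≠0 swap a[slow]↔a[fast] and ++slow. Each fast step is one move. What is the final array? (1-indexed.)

(s=1,f=1) a[fast]=0 → fast++
(s=1,f=2) a[fast]=0 → fast++
(s=1,f=3) a[fast]=0 → fast++
(s=1,f=4) a[fast]=7≠0 swap→a[1]=7 → slow++,fast++
(s=2,f=5) a[fast]=7≠0 swap→a[2]=7 → slow++,fast++
(s=3,f=6) a[fast]=0 → fast++
(s=3,f=7) a[fast]=7≠0 swap→a[3]=7 → slow++,fast++
(s=4,f=8) a[fast]=5≠0 swap→a[4]=5 → slow++,fast++
(s=5,f=9) a[fast]=0 → fast++
(s=5,f=10) a[fast]=2≠0 swap→a[5]=2 → slow++,fast++
(s=6,f=11) a[fast]=0 → fast++
(s=6,f=12) a[fast]=0 → fast++
(s=6,f=13) a[fast]=0 → fast++
(s=6,f=14) a[fast]=0 → fast++

[7, 7, 7, 5, 2, 0, 0, 0, 0, 0, 0, 0, 0, 0]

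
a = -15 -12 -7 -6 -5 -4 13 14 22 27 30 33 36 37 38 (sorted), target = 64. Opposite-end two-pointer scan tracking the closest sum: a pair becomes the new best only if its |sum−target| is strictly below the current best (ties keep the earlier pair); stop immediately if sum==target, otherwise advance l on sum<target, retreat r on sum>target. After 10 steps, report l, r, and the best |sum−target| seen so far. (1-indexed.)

l=1 r=15: -15+38=23 d=41 *, l++
l=2 r=15: -12+38=26 d=38 *, l++
l=3 r=15: -7+38=31 d=33 *, l++
l=4 r=15: -6+38=32 d=32 *, l++
l=5 r=15: -5+38=33 d=31 *, l++
l=6 r=15: -4+38=34 d=30 *, l++
l=7 r=15: 13+38=51 d=13 *, l++
l=8 r=15: 14+38=52 d=12 *, l++
l=9 r=15: 22+38=60 d=4 *, l++
l=10 r=15: 27+38=65 d=1 *, r--

l=10, r=14, best |Δ|=1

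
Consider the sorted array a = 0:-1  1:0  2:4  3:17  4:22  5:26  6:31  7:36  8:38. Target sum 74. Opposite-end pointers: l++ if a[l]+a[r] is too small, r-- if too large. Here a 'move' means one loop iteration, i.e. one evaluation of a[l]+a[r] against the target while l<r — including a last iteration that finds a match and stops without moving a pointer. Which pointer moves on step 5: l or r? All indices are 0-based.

l

[0,8] -1+38=37 <74 → l++
[1,8] 0+38=38 <74 → l++
[2,8] 4+38=42 <74 → l++
[3,8] 17+38=55 <74 → l++
[4,8] 22+38=60 <74 → l++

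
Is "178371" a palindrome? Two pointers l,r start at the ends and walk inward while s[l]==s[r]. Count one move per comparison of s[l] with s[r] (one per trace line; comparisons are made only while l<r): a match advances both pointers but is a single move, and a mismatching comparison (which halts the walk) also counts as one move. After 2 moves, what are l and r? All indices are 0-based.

l=0 r=5: '1'=='1', l++,r--
l=1 r=4: '7'=='7', l++,r--

l=2, r=3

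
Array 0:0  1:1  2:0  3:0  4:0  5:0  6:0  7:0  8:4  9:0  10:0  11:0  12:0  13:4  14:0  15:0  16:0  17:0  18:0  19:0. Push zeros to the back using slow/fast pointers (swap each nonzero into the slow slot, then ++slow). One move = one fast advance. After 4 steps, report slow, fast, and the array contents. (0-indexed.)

slow=1, fast=4, a=[1, 0, 0, 0, 0, 0, 0, 0, 4, 0, 0, 0, 0, 4, 0, 0, 0, 0, 0, 0]

(s=0,f=0) a[fast]=0 → fast++
(s=0,f=1) a[fast]=1≠0 swap→a[0]=1 → slow++,fast++
(s=1,f=2) a[fast]=0 → fast++
(s=1,f=3) a[fast]=0 → fast++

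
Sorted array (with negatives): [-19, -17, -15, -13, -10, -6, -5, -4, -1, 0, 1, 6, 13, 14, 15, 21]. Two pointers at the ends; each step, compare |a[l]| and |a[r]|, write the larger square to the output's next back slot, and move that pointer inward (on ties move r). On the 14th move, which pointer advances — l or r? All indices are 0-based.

l=0 r=15: |-19|<=|21| out[15]=441, r--
l=0 r=14: |-19|>|15| out[14]=361, l++
l=1 r=14: |-17|>|15| out[13]=289, l++
l=2 r=14: |-15|<=|15| out[12]=225, r--
l=2 r=13: |-15|>|14| out[11]=225, l++
l=3 r=13: |-13|<=|14| out[10]=196, r--
l=3 r=12: |-13|<=|13| out[9]=169, r--
l=3 r=11: |-13|>|6| out[8]=169, l++
l=4 r=11: |-10|>|6| out[7]=100, l++
l=5 r=11: |-6|<=|6| out[6]=36, r--
l=5 r=10: |-6|>|1| out[5]=36, l++
l=6 r=10: |-5|>|1| out[4]=25, l++
l=7 r=10: |-4|>|1| out[3]=16, l++
l=8 r=10: |-1|<=|1| out[2]=1, r--

r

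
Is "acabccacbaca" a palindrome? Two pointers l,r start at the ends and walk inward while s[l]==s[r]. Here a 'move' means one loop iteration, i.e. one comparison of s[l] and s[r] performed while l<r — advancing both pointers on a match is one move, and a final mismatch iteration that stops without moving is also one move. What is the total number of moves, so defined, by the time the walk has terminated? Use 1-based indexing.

6 moves

[1,12] 'a'=='a' → l++,r--
[2,11] 'c'=='c' → l++,r--
[3,10] 'a'=='a' → l++,r--
[4,9] 'b'=='b' → l++,r--
[5,8] 'c'=='c' → l++,r--
[6,7] 'c'!='a' → stop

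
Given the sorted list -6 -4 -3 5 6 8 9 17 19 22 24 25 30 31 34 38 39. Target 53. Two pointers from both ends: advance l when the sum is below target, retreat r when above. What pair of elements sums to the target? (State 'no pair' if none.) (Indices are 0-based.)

l=0 r=16: -6+39=33 <53, l++
l=1 r=16: -4+39=35 <53, l++
l=2 r=16: -3+39=36 <53, l++
l=3 r=16: 5+39=44 <53, l++
l=4 r=16: 6+39=45 <53, l++
l=5 r=16: 8+39=47 <53, l++
l=6 r=16: 9+39=48 <53, l++
l=7 r=16: 17+39=56 >53, r--
l=7 r=15: 17+38=55 >53, r--
l=7 r=14: 17+34=51 <53, l++
l=8 r=14: 19+34=53, found

(19, 34)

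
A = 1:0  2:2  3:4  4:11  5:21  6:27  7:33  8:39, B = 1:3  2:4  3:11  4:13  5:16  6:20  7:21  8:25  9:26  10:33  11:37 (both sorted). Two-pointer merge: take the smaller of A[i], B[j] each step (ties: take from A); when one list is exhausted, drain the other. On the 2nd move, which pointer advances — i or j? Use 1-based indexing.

i

i=1 j=1: A[i]=0<=B[j]=3 take 0, i++
i=2 j=1: A[i]=2<=B[j]=3 take 2, i++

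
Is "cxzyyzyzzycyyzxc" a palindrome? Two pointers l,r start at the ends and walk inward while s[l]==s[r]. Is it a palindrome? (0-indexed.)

[0,15] 'c'=='c' → l++,r--
[1,14] 'x'=='x' → l++,r--
[2,13] 'z'=='z' → l++,r--
[3,12] 'y'=='y' → l++,r--
[4,11] 'y'=='y' → l++,r--
[5,10] 'z'!='c' → stop

not a palindrome (mismatch at 5,10)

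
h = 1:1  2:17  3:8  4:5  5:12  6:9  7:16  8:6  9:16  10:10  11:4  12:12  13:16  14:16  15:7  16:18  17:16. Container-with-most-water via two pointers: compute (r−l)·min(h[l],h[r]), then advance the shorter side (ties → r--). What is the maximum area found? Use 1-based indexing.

[1,17] min(1,16)*16=16 best=16 * → l++
[2,17] min(17,16)*15=240 best=240 * → r--
[2,16] min(17,18)*14=238 best=240 → l++
[3,16] min(8,18)*13=104 best=240 → l++
[4,16] min(5,18)*12=60 best=240 → l++
[5,16] min(12,18)*11=132 best=240 → l++
[6,16] min(9,18)*10=90 best=240 → l++
[7,16] min(16,18)*9=144 best=240 → l++
[8,16] min(6,18)*8=48 best=240 → l++
[9,16] min(16,18)*7=112 best=240 → l++
[10,16] min(10,18)*6=60 best=240 → l++
[11,16] min(4,18)*5=20 best=240 → l++
[12,16] min(12,18)*4=48 best=240 → l++
[13,16] min(16,18)*3=48 best=240 → l++
[14,16] min(16,18)*2=32 best=240 → l++
[15,16] min(7,18)*1=7 best=240 → l++

max area = 240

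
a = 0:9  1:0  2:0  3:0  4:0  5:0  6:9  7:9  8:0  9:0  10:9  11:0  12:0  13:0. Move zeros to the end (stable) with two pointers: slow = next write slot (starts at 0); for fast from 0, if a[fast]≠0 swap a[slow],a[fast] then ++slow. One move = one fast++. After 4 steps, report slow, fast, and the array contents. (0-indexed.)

slow=1, fast=4, a=[9, 0, 0, 0, 0, 0, 9, 9, 0, 0, 9, 0, 0, 0]

slow=0 fast=0: a[fast]=9≠0 swap→a[0]=9, slow++,fast++
slow=1 fast=1: a[fast]=0, fast++
slow=1 fast=2: a[fast]=0, fast++
slow=1 fast=3: a[fast]=0, fast++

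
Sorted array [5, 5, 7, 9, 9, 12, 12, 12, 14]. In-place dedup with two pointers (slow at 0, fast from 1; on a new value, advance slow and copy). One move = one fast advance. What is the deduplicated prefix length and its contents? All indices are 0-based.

length 5; prefix = [5, 7, 9, 12, 14]

slow=0 fast=1: a[fast]=5=a[slow] dup, fast++
slow=0 fast=2: a[fast]=7≠a[slow]=5 write a[1]=7, slow++,fast++
slow=1 fast=3: a[fast]=9≠a[slow]=7 write a[2]=9, slow++,fast++
slow=2 fast=4: a[fast]=9=a[slow] dup, fast++
slow=2 fast=5: a[fast]=12≠a[slow]=9 write a[3]=12, slow++,fast++
slow=3 fast=6: a[fast]=12=a[slow] dup, fast++
slow=3 fast=7: a[fast]=12=a[slow] dup, fast++
slow=3 fast=8: a[fast]=14≠a[slow]=12 write a[4]=14, slow++,fast++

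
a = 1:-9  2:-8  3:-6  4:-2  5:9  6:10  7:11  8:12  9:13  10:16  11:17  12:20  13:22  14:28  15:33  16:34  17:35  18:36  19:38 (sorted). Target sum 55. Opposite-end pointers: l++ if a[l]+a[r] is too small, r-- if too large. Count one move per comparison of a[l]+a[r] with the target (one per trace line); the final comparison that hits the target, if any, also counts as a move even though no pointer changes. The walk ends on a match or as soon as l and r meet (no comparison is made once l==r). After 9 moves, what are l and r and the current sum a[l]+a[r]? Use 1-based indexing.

l=1 r=19: -9+38=29 <55, l++
l=2 r=19: -8+38=30 <55, l++
l=3 r=19: -6+38=32 <55, l++
l=4 r=19: -2+38=36 <55, l++
l=5 r=19: 9+38=47 <55, l++
l=6 r=19: 10+38=48 <55, l++
l=7 r=19: 11+38=49 <55, l++
l=8 r=19: 12+38=50 <55, l++
l=9 r=19: 13+38=51 <55, l++

l=10, r=19, sum=54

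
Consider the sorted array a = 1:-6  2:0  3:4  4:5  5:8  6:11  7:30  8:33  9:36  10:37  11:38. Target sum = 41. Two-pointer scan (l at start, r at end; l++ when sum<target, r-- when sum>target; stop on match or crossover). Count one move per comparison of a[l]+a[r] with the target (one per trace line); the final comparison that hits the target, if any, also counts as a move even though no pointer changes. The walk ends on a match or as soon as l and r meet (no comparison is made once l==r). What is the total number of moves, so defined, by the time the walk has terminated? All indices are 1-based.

4 moves

[1,11] -6+38=32 <41 → l++
[2,11] 0+38=38 <41 → l++
[3,11] 4+38=42 >41 → r--
[3,10] 4+37=41 → found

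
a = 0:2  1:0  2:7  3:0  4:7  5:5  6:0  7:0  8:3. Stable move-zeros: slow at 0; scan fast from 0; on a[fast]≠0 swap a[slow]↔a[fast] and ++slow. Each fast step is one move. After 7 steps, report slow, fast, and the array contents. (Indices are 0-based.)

slow=0 fast=0: a[fast]=2≠0 swap→a[0]=2, slow++,fast++
slow=1 fast=1: a[fast]=0, fast++
slow=1 fast=2: a[fast]=7≠0 swap→a[1]=7, slow++,fast++
slow=2 fast=3: a[fast]=0, fast++
slow=2 fast=4: a[fast]=7≠0 swap→a[2]=7, slow++,fast++
slow=3 fast=5: a[fast]=5≠0 swap→a[3]=5, slow++,fast++
slow=4 fast=6: a[fast]=0, fast++

slow=4, fast=7, a=[2, 7, 7, 5, 0, 0, 0, 0, 3]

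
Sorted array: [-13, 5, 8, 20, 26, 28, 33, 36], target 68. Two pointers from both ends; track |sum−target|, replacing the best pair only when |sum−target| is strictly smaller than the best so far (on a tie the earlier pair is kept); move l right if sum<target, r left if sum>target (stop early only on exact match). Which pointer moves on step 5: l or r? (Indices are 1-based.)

l=1 r=8: -13+36=23 d=45 *, l++
l=2 r=8: 5+36=41 d=27 *, l++
l=3 r=8: 8+36=44 d=24 *, l++
l=4 r=8: 20+36=56 d=12 *, l++
l=5 r=8: 26+36=62 d=6 *, l++

l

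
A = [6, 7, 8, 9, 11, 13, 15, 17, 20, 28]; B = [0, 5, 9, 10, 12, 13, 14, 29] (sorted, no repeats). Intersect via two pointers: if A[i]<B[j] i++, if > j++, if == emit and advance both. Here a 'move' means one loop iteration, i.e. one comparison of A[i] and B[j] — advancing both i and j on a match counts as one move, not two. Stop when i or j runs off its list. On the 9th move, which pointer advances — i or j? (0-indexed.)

i=0 j=0: 6>0, j++
i=0 j=1: 6>5, j++
i=0 j=2: 6<9, i++
i=1 j=2: 7<9, i++
i=2 j=2: 8<9, i++
i=3 j=2: 9==9 emit, i++,j++
i=4 j=3: 11>10, j++
i=4 j=4: 11<12, i++
i=5 j=4: 13>12, j++

j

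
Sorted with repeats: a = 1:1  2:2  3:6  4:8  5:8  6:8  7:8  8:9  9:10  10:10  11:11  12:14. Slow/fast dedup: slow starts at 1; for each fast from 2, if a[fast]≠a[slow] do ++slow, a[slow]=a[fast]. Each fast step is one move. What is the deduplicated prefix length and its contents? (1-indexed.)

length 8; prefix = [1, 2, 6, 8, 9, 10, 11, 14]

slow=1 fast=2: a[fast]=2≠a[slow]=1 write a[2]=2, slow++,fast++
slow=2 fast=3: a[fast]=6≠a[slow]=2 write a[3]=6, slow++,fast++
slow=3 fast=4: a[fast]=8≠a[slow]=6 write a[4]=8, slow++,fast++
slow=4 fast=5: a[fast]=8=a[slow] dup, fast++
slow=4 fast=6: a[fast]=8=a[slow] dup, fast++
slow=4 fast=7: a[fast]=8=a[slow] dup, fast++
slow=4 fast=8: a[fast]=9≠a[slow]=8 write a[5]=9, slow++,fast++
slow=5 fast=9: a[fast]=10≠a[slow]=9 write a[6]=10, slow++,fast++
slow=6 fast=10: a[fast]=10=a[slow] dup, fast++
slow=6 fast=11: a[fast]=11≠a[slow]=10 write a[7]=11, slow++,fast++
slow=7 fast=12: a[fast]=14≠a[slow]=11 write a[8]=14, slow++,fast++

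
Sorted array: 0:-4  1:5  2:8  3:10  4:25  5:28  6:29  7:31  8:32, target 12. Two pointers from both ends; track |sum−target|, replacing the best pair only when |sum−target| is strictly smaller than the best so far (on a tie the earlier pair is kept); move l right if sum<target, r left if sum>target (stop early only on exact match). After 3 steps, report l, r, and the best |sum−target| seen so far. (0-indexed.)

l=0 r=8: -4+32=28 d=16 *, r--
l=0 r=7: -4+31=27 d=15 *, r--
l=0 r=6: -4+29=25 d=13 *, r--

l=0, r=5, best |Δ|=13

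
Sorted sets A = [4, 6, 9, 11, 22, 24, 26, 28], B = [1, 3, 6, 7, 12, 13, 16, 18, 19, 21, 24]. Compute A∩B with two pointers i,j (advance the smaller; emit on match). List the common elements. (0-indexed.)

[i=0,j=0] 4>1 → j++
[i=0,j=1] 4>3 → j++
[i=0,j=2] 4<6 → i++
[i=1,j=2] 6==6 emit → i++,j++
[i=2,j=3] 9>7 → j++
[i=2,j=4] 9<12 → i++
[i=3,j=4] 11<12 → i++
[i=4,j=4] 22>12 → j++
[i=4,j=5] 22>13 → j++
[i=4,j=6] 22>16 → j++
[i=4,j=7] 22>18 → j++
[i=4,j=8] 22>19 → j++
[i=4,j=9] 22>21 → j++
[i=4,j=10] 22<24 → i++
[i=5,j=10] 24==24 emit → i++,j++

intersection = [6, 24]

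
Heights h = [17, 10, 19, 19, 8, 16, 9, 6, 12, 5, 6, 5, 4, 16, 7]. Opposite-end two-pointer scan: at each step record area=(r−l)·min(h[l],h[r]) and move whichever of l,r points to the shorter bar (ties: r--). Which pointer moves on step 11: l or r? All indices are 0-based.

[0,14] min(17,7)*14=98 best=98 * → r--
[0,13] min(17,16)*13=208 best=208 * → r--
[0,12] min(17,4)*12=48 best=208 → r--
[0,11] min(17,5)*11=55 best=208 → r--
[0,10] min(17,6)*10=60 best=208 → r--
[0,9] min(17,5)*9=45 best=208 → r--
[0,8] min(17,12)*8=96 best=208 → r--
[0,7] min(17,6)*7=42 best=208 → r--
[0,6] min(17,9)*6=54 best=208 → r--
[0,5] min(17,16)*5=80 best=208 → r--
[0,4] min(17,8)*4=32 best=208 → r--

r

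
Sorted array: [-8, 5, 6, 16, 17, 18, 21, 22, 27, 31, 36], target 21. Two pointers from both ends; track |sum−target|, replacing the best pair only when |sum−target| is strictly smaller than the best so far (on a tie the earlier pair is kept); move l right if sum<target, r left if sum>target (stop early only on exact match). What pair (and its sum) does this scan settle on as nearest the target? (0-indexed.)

pair (5, 16) with sum 21 (|Δ|=0)

l=0 r=10: -8+36=28 d=7 *, r--
l=0 r=9: -8+31=23 d=2 *, r--
l=0 r=8: -8+27=19 d=2, l++
l=1 r=8: 5+27=32 d=11, r--
l=1 r=7: 5+22=27 d=6, r--
l=1 r=6: 5+21=26 d=5, r--
l=1 r=5: 5+18=23 d=2, r--
l=1 r=4: 5+17=22 d=1 *, r--
l=1 r=3: 5+16=21 d=0 *, stop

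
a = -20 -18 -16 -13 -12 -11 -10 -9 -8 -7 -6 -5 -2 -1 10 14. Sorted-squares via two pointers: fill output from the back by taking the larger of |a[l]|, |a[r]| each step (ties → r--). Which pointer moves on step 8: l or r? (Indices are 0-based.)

l=0 r=15: |-20|>|14| out[15]=400, l++
l=1 r=15: |-18|>|14| out[14]=324, l++
l=2 r=15: |-16|>|14| out[13]=256, l++
l=3 r=15: |-13|<=|14| out[12]=196, r--
l=3 r=14: |-13|>|10| out[11]=169, l++
l=4 r=14: |-12|>|10| out[10]=144, l++
l=5 r=14: |-11|>|10| out[9]=121, l++
l=6 r=14: |-10|<=|10| out[8]=100, r--

r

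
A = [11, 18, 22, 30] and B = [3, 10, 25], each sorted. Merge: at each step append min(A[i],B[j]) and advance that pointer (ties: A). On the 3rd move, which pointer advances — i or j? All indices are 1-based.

i

i=1 j=1: A[i]=11>B[j]=3 take 3, j++
i=1 j=2: A[i]=11>B[j]=10 take 10, j++
i=1 j=3: A[i]=11<=B[j]=25 take 11, i++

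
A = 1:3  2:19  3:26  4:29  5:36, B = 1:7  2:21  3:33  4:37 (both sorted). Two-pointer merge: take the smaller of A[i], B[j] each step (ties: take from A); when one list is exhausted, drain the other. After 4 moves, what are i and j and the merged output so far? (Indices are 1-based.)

i=1 j=1: A[i]=3<=B[j]=7 take 3, i++
i=2 j=1: A[i]=19>B[j]=7 take 7, j++
i=2 j=2: A[i]=19<=B[j]=21 take 19, i++
i=3 j=2: A[i]=26>B[j]=21 take 21, j++

i=3, j=3, merged so far=[3, 7, 19, 21]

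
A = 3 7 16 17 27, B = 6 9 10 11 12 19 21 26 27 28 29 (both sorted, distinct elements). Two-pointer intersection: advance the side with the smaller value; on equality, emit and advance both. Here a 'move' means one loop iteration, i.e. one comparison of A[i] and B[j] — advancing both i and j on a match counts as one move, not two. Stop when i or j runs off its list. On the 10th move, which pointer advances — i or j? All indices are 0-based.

[i=0,j=0] 3<6 → i++
[i=1,j=0] 7>6 → j++
[i=1,j=1] 7<9 → i++
[i=2,j=1] 16>9 → j++
[i=2,j=2] 16>10 → j++
[i=2,j=3] 16>11 → j++
[i=2,j=4] 16>12 → j++
[i=2,j=5] 16<19 → i++
[i=3,j=5] 17<19 → i++
[i=4,j=5] 27>19 → j++

j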